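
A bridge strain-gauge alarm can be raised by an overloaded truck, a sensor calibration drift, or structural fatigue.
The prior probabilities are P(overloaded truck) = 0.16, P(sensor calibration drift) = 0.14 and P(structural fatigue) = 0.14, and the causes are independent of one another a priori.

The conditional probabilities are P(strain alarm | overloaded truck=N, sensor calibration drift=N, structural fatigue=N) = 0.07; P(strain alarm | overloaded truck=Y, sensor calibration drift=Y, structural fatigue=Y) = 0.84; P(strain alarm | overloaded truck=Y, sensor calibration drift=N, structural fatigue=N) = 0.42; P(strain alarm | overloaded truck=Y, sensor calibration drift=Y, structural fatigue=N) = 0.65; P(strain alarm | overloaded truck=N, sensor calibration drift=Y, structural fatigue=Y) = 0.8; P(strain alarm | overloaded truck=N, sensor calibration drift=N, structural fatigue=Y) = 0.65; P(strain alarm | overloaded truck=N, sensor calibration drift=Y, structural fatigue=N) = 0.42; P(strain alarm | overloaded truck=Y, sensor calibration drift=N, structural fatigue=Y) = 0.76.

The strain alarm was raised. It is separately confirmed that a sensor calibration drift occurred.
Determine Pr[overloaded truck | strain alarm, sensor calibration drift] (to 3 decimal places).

Pr[overloaded truck | strain alarm, sensor calibration drift] ≈ 0.214

P(strain alarm | sensor calibration drift) = 0.42×0.84×0.86 + 0.8×0.84×0.14 + 0.65×0.16×0.86 + 0.84×0.16×0.14 = 0.303408 + 0.094080 + 0.089440 + 0.018816 = 0.505744
The overloaded truck-present share is 0.089440 + 0.018816 = 0.108256.
P(overloaded truck | strain alarm, sensor calibration drift) = 0.108256 / 0.505744 ≈ 0.214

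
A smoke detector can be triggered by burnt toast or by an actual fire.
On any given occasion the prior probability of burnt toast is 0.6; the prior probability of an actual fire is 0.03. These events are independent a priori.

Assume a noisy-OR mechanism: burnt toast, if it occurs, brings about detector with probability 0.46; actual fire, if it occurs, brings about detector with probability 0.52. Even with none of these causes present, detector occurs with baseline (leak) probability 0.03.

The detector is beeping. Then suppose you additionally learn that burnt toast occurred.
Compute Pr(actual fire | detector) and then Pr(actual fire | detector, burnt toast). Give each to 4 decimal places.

Under noisy-OR, P(detector | causes) = 1 − (1−0.03)·∏(1−qᵢ) over the active causes.
Weight on actual fire=true, given the evidence: 0.006413 + 0.013474 = 0.019887
Denominator P(detector): 0.03·0.4·0.97 + 0.5344·0.4·0.03 + 0.4762·0.6·0.97 + 0.748576·0.6·0.03 = 0.308675
Posterior = 0.019887 / 0.308675 ≈ 0.0644

With the extra evidence:
P(detector | burnt toast) = 0.4762·0.97 + 0.748576·0.03 = 0.461914 + 0.022457 = 0.484371
Of this, 0.022457 comes from 0.748576·0.03 (the actual fire=true cases).
Hence the posterior is 0.022457/0.484371 ≈ 0.0464.
— burnt toast explains away the evidence for actual fire.

Pr(actual fire | detector) ≈ 0.0644; Pr(actual fire | detector, burnt toast) ≈ 0.0464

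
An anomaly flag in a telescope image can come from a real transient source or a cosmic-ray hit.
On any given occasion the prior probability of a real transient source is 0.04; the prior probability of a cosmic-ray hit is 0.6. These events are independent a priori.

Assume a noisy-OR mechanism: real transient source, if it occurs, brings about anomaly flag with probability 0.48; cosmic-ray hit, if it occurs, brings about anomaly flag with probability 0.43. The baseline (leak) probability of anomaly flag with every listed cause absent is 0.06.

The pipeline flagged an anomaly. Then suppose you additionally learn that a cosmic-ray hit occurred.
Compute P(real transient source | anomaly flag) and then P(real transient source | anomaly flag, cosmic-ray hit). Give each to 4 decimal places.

Under noisy-OR, P(anomaly flag | causes) = 1 − (1−0.06)·∏(1−qᵢ) over the active causes.
P(anomaly flag) = 0.06*0.96*0.4 + 0.4642*0.96*0.6 + 0.5112*0.04*0.4 + 0.721384*0.04*0.6 = 0.023040 + 0.267379 + 0.008179 + 0.017313 = 0.315911
Of this, 0.025492 comes from 0.008179 + 0.017313 (the real transient source=true cases).
Hence the posterior is 0.025492/0.315911 ≈ 0.0807.

Now condition on the additional information:
P(anomaly flag | cosmic-ray hit) = 0.4642·0.96 + 0.721384·0.04 = 0.445632 + 0.028855 = 0.474487
The real transient source-present share is 0.721384·0.04 = 0.028855.
P(real transient source | anomaly flag, cosmic-ray hit) = 0.028855 / 0.474487 ≈ 0.0608
This is intercausal reasoning (explaining away): once cosmic-ray hit accounts for the anomaly flag, real transient source becomes less likely.

P(real transient source | anomaly flag) ≈ 0.0807; P(real transient source | anomaly flag, cosmic-ray hit) ≈ 0.0608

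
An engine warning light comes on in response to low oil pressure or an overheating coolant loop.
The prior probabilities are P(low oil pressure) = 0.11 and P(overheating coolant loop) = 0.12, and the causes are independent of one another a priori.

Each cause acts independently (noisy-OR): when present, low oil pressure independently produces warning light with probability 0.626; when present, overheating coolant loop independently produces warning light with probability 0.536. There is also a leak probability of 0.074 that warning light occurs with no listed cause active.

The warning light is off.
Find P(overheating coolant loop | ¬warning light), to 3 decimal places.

P(overheating coolant loop | ¬warning light) ≈ 0.060

Under noisy-OR, P(warning light | causes) = 1 − (1−0.074)·∏(1−qᵢ) over the active causes.
Weight on overheating coolant loop=true, given the evidence: 0.045888 + 0.002121 = 0.048009
Denominator P(¬warning light): 0.926×0.89×0.88 + 0.429664×0.89×0.12 + 0.346324×0.11×0.88 + 0.160694×0.11×0.12 = 0.806776
Posterior = 0.048009 / 0.806776 ≈ 0.060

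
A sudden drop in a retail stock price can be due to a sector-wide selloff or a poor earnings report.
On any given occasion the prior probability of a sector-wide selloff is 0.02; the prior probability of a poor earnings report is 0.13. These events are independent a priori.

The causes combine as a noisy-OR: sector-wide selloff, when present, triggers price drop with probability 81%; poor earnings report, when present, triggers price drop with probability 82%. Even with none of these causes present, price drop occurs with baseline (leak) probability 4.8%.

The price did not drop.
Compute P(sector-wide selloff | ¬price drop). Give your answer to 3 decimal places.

P(sector-wide selloff | ¬price drop) ≈ 0.004

Under noisy-OR, P(price drop | causes) = 1 − (1−0.048)·∏(1−qᵢ) over the active causes.
P(¬price drop) = 0.952·0.98·0.87 + 0.17136·0.98·0.13 + 0.18088·0.02·0.87 + 0.032558·0.02·0.13 = 0.811675 + 0.021831 + 0.003147 + 0.000085 = 0.836738
Restricting to configurations with sector-wide selloff present: 0.003147 + 0.000085 = 0.003232.
Hence the posterior is 0.003232/0.836738 ≈ 0.004.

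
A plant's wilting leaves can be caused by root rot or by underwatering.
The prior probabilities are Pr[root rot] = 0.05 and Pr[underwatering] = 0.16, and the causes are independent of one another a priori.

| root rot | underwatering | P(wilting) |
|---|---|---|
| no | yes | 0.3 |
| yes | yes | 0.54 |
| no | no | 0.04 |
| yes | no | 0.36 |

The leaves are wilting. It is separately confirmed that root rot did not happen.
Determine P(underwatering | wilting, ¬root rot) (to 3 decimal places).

By total probability over both values of underwatering:
  P(wilting | ¬root rot) = 0.04*0.84 + 0.3*0.16
        = 0.033600 + 0.048000 = 0.081600
Keeping only the underwatering-present terms gives 0.048000, so
  P(underwatering | wilting, ¬root rot) = 0.048000 / 0.081600 ≈ 0.588

P(underwatering | wilting, ¬root rot) ≈ 0.588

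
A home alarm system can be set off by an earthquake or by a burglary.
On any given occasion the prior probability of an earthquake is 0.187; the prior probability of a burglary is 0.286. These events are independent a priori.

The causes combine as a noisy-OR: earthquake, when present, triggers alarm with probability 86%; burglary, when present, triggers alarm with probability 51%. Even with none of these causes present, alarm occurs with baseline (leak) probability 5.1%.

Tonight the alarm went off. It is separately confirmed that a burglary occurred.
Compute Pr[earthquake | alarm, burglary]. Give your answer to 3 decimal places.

Under noisy-OR, P(alarm | causes) = 1 − (1−0.051)·∏(1−qᵢ) over the active causes.
Sum P(alarm|·) weighted by the priors over both values of earthquake:
  P(alarm | burglary) = 0.53499×0.813 + 0.934899×0.187
        = 0.434947 + 0.174826 = 0.609773
Configurations with earthquake contribute 0.174826, so
  P(earthquake | alarm, burglary) = 0.174826 / 0.609773 ≈ 0.287

Pr[earthquake | alarm, burglary] ≈ 0.287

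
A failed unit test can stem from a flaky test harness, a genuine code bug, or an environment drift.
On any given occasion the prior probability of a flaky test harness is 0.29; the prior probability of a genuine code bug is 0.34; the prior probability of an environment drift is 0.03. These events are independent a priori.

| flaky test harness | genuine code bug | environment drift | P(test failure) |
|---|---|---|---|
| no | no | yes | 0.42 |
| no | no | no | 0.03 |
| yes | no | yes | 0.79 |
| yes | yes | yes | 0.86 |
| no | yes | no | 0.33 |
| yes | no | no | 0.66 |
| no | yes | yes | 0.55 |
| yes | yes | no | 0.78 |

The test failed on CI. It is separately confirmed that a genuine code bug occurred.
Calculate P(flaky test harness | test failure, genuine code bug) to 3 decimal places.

P(test failure | genuine code bug) = 0.33*0.71*0.97 + 0.55*0.71*0.03 + 0.78*0.29*0.97 + 0.86*0.29*0.03 = 0.227271 + 0.011715 + 0.219414 + 0.007482 = 0.465882
Restricting to configurations with flaky test harness present: 0.219414 + 0.007482 = 0.226896.
Hence the posterior is 0.226896/0.465882 ≈ 0.487.

P(flaky test harness | test failure, genuine code bug) ≈ 0.487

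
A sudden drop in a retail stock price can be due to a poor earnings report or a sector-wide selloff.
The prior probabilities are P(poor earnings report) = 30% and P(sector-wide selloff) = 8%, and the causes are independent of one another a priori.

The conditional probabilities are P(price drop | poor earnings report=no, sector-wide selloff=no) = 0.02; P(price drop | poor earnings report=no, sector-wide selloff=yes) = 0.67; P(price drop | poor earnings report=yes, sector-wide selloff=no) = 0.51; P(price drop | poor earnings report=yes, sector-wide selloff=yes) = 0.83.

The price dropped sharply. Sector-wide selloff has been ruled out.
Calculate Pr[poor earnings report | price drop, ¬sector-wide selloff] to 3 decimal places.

For the numerator, keep only poor earnings report=true terms: 0.51×0.3 = 0.153000
Normalizer over all consistent configurations: 0.02×0.7 + 0.51×0.3 = 0.167000
Posterior = 0.153000 / 0.167000 ≈ 0.916

Pr[poor earnings report | price drop, ¬sector-wide selloff] ≈ 0.916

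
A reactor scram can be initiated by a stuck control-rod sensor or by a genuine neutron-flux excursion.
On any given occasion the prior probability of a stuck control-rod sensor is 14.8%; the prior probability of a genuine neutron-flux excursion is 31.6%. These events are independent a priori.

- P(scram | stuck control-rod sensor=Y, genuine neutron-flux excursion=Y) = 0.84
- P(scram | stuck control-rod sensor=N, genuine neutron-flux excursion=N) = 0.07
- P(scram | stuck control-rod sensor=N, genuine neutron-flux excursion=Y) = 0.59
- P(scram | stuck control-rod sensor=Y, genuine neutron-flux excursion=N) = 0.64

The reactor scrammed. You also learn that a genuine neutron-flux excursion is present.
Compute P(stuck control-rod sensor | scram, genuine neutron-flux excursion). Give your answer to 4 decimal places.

For the numerator, keep only stuck control-rod sensor=true terms: 0.84*0.148 = 0.124320
Denominator P(scram | genuine neutron-flux excursion): 0.59*0.852 + 0.84*0.148 = 0.627000
P(stuck control-rod sensor | scram, genuine neutron-flux excursion) = 0.124320/0.627000 ≈ 0.1983

P(stuck control-rod sensor | scram, genuine neutron-flux excursion) ≈ 0.1983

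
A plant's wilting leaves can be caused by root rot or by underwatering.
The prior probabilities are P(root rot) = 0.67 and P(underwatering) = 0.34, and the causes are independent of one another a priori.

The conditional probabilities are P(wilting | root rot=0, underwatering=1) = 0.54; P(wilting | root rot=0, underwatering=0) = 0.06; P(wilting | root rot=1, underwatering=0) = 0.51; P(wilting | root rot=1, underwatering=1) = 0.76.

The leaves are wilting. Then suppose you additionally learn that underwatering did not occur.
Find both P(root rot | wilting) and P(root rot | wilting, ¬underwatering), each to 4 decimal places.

P(wilting) = 0.06×0.33×0.66 + 0.54×0.33×0.34 + 0.51×0.67×0.66 + 0.76×0.67×0.34 = 0.013068 + 0.060588 + 0.225522 + 0.173128 = 0.472306
Restricting to configurations with root rot present: 0.225522 + 0.173128 = 0.398650.
P(root rot | wilting) = 0.398650 / 0.472306 ≈ 0.8441

Now condition on the additional information:
For the numerator, keep only root rot=true terms: 0.51*0.67 = 0.341700
Denominator P(wilting | ¬underwatering): 0.06*0.33 + 0.51*0.67 = 0.361500
P(root rot | wilting, ¬underwatering) = 0.341700/0.361500 ≈ 0.9452
Ruling out underwatering raises the posterior on root rot — the flip side of explaining away.

P(root rot | wilting) ≈ 0.8441; P(root rot | wilting, ¬underwatering) ≈ 0.9452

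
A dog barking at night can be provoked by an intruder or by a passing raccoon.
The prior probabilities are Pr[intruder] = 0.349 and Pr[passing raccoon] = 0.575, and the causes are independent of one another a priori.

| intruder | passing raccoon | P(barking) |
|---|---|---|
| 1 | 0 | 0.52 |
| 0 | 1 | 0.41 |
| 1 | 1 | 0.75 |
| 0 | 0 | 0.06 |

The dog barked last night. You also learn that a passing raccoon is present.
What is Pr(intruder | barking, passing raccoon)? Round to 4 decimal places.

Pr(intruder | barking, passing raccoon) ≈ 0.4951

Weight on intruder=true, given the evidence: 0.75*0.349 = 0.261750
Normalizer over all consistent configurations: 0.41*0.651 + 0.75*0.349 = 0.528660
Posterior = 0.261750 / 0.528660 ≈ 0.4951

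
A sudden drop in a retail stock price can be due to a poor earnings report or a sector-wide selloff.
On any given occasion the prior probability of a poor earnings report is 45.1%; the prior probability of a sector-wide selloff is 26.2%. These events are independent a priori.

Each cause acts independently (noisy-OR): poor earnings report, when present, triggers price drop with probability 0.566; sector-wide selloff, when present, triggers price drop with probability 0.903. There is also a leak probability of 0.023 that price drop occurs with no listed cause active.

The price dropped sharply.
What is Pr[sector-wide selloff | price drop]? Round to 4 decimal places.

Under noisy-OR, P(price drop | causes) = 1 − (1−0.023)·∏(1−qᵢ) over the active causes.
By total probability over the 4 (poor earnings report, sector-wide selloff) configurations:
  P(price drop) = 0.023×0.549×0.738 + 0.905231×0.549×0.262 + 0.575982×0.451×0.738 + 0.95887×0.451×0.262
        = 0.009319 + 0.130207 + 0.191709 + 0.113302 = 0.444537
Keeping only the sector-wide selloff-present terms gives 0.243509, so
  P(sector-wide selloff | price drop) = 0.243509 / 0.444537 ≈ 0.5478

Pr[sector-wide selloff | price drop] ≈ 0.5478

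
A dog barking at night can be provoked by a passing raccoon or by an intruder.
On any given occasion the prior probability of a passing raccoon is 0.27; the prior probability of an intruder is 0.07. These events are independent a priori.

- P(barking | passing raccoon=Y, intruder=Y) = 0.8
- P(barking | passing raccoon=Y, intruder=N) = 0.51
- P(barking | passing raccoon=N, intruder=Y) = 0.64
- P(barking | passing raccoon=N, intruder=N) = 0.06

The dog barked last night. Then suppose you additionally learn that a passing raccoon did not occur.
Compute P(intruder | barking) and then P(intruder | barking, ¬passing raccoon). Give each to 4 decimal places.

P(barking) = 0.06*0.73*0.93 + 0.64*0.73*0.07 + 0.51*0.27*0.93 + 0.8*0.27*0.07 = 0.040734 + 0.032704 + 0.128061 + 0.015120 = 0.216619
Restricting to configurations with intruder present: 0.032704 + 0.015120 = 0.047824.
So P(intruder | barking) = 0.047824/0.216619 ≈ 0.2208.

Now also conditioning on passing raccoon≠true:
P(barking | ¬passing raccoon) = 0.06×0.93 + 0.64×0.07 = 0.055800 + 0.044800 = 0.100600
Of this, 0.044800 comes from 0.64×0.07 (the intruder=true cases).
P(intruder | barking, ¬passing raccoon) = 0.044800 / 0.100600 ≈ 0.4453

P(intruder | barking) ≈ 0.2208; P(intruder | barking, ¬passing raccoon) ≈ 0.4453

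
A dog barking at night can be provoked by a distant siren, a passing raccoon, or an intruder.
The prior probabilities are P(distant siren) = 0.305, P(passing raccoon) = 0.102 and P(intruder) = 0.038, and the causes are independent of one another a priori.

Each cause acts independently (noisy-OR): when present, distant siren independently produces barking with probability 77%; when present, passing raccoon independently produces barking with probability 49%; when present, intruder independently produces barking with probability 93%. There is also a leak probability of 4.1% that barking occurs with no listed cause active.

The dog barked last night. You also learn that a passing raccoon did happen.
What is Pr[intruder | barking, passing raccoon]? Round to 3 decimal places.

Under noisy-OR, P(barking | causes) = 1 − (1−0.041)·∏(1−qᵢ) over the active causes.
Weight on intruder=true, given the evidence: 0.025506 + 0.011499 = 0.037005
Normalizer over all consistent configurations: 0.51091·0.695·0.962 + 0.965764·0.695·0.038 + 0.887509·0.305·0.962 + 0.992126·0.305·0.038 = 0.638998
P(intruder | barking, passing raccoon) = 0.037005/0.638998 ≈ 0.058

Pr[intruder | barking, passing raccoon] ≈ 0.058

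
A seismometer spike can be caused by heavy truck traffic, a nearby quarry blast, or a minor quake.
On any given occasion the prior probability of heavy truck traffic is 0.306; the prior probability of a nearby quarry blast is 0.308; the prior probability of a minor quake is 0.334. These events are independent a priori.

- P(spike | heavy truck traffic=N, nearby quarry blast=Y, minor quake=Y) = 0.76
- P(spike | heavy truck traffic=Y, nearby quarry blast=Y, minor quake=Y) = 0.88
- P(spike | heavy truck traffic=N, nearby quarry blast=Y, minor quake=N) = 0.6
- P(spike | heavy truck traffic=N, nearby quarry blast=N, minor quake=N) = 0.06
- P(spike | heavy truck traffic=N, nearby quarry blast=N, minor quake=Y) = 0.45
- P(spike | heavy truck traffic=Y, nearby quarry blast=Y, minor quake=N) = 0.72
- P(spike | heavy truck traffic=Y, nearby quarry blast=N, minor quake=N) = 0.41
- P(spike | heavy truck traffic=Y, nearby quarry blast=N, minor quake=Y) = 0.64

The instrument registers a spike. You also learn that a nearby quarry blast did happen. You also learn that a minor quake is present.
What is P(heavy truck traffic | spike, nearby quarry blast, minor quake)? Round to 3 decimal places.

P(heavy truck traffic | spike, nearby quarry blast, minor quake) ≈ 0.338

By total probability over both values of heavy truck traffic:
  P(spike | nearby quarry blast, minor quake) = 0.76×0.694 + 0.88×0.306
        = 0.527440 + 0.269280 = 0.796720
Configurations with heavy truck traffic contribute 0.269280, so
  P(heavy truck traffic | spike, nearby quarry blast, minor quake) = 0.269280 / 0.796720 ≈ 0.338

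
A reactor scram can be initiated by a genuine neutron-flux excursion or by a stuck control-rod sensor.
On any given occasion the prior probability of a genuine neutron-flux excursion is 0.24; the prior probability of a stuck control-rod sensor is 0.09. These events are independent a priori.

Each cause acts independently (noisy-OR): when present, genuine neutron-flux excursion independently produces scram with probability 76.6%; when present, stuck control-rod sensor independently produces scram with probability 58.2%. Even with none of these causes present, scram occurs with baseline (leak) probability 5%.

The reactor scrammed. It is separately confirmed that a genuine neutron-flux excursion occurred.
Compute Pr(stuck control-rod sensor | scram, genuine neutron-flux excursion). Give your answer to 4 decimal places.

Under noisy-OR, P(scram | causes) = 1 − (1−0.05)·∏(1−qᵢ) over the active causes.
By total probability over both values of stuck control-rod sensor:
  P(scram | genuine neutron-flux excursion) = 0.7777×0.91 + 0.907079×0.09
        = 0.707707 + 0.081637 = 0.789344
Keeping only the stuck control-rod sensor-present terms gives 0.081637, so
  P(stuck control-rod sensor | scram, genuine neutron-flux excursion) = 0.081637 / 0.789344 ≈ 0.1034

Pr(stuck control-rod sensor | scram, genuine neutron-flux excursion) ≈ 0.1034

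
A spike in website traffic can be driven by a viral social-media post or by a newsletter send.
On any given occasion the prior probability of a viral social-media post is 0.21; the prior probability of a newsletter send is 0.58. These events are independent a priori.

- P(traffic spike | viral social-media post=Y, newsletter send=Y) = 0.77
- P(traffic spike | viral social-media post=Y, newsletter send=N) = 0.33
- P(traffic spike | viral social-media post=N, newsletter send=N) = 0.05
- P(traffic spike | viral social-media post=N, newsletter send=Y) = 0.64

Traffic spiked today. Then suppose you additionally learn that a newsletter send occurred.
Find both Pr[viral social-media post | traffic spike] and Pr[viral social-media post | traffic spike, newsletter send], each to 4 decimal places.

Sum P(traffic spike|·) weighted by the priors over the 4 (viral social-media post, newsletter send) configurations:
  P(traffic spike) = 0.05*0.79*0.42 + 0.64*0.79*0.58 + 0.33*0.21*0.42 + 0.77*0.21*0.58
        = 0.016590 + 0.293248 + 0.029106 + 0.093786 = 0.432730
Configurations with viral social-media post contribute 0.122892, so
  P(viral social-media post | traffic spike) = 0.122892 / 0.432730 ≈ 0.2840

Now also conditioning on newsletter send=true:
Enumerate both values of viral social-media post and weight by the priors:
  P(traffic spike | newsletter send) = 0.64×0.79 + 0.77×0.21
        = 0.505600 + 0.161700 = 0.667300
Keeping only the viral social-media post-present terms gives 0.161700, so
  P(viral social-media post | traffic spike, newsletter send) = 0.161700 / 0.667300 ≈ 0.2423
The drop from 0.2840 to 0.2423 is the explaining-away (discounting) effect.

Pr[viral social-media post | traffic spike] ≈ 0.2840; Pr[viral social-media post | traffic spike, newsletter send] ≈ 0.2423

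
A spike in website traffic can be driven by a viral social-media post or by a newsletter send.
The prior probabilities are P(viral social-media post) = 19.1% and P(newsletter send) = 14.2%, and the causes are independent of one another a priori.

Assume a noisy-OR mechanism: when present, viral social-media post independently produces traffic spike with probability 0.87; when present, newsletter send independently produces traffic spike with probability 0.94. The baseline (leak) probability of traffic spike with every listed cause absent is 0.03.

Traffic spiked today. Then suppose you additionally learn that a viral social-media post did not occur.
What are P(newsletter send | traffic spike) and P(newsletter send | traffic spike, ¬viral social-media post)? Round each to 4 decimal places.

Under noisy-OR, P(traffic spike | causes) = 1 − (1−0.03)·∏(1−qᵢ) over the active causes.
Numerator (weight on configurations with newsletter send): 0.108192 + 0.026917 = 0.135109
Denominator P(traffic spike): 0.03*0.809*0.858 + 0.9418*0.809*0.142 + 0.8739*0.191*0.858 + 0.992434*0.191*0.142 = 0.299146
Posterior = 0.135109 / 0.299146 ≈ 0.4516

Now condition on the additional information:
Enumerate both values of newsletter send and weight by the priors:
  P(traffic spike | ¬viral social-media post) = 0.03*0.858 + 0.9418*0.142
        = 0.025740 + 0.133736 = 0.159476
Keeping only the newsletter send-present terms gives 0.133736, so
  P(newsletter send | traffic spike, ¬viral social-media post) = 0.133736 / 0.159476 ≈ 0.8386

P(newsletter send | traffic spike) ≈ 0.4516; P(newsletter send | traffic spike, ¬viral social-media post) ≈ 0.8386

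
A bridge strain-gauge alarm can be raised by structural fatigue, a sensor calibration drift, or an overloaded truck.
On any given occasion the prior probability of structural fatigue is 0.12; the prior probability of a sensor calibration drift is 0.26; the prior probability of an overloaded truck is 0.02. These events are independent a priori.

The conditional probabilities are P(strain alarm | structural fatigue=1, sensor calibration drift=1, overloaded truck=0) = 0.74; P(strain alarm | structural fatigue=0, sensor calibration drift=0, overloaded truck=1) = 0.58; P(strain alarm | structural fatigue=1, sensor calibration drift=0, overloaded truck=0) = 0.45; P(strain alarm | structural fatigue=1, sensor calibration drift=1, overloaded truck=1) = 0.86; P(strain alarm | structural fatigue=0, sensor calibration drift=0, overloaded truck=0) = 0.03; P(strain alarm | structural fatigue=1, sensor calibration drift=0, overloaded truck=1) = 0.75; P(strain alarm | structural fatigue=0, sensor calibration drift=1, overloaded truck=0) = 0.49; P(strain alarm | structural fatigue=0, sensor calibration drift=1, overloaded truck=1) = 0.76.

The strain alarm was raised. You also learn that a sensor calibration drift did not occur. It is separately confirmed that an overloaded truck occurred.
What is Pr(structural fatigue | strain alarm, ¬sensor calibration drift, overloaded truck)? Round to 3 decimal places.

By total probability over both values of structural fatigue:
  P(strain alarm | ¬sensor calibration drift, overloaded truck) = 0.58×0.88 + 0.75×0.12
        = 0.510400 + 0.090000 = 0.600400
Configurations with structural fatigue contribute 0.090000, so
  P(structural fatigue | strain alarm, ¬sensor calibration drift, overloaded truck) = 0.090000 / 0.600400 ≈ 0.150

Pr(structural fatigue | strain alarm, ¬sensor calibration drift, overloaded truck) ≈ 0.150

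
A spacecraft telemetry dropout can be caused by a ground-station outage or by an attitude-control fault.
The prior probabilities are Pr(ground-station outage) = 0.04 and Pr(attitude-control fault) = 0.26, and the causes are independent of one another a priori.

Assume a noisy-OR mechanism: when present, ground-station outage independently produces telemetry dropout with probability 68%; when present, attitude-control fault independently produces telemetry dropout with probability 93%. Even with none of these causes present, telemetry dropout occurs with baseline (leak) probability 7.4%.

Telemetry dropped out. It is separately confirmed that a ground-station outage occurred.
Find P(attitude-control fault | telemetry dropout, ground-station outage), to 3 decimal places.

Under noisy-OR, P(telemetry dropout | causes) = 1 − (1−0.074)·∏(1−qᵢ) over the active causes.
Sum P(telemetry dropout|·) weighted by the priors over both values of attitude-control fault:
  P(telemetry dropout | ground-station outage) = 0.70368×0.74 + 0.979258×0.26
        = 0.520723 + 0.254607 = 0.775330
Keeping only the attitude-control fault-present terms gives 0.254607, so
  P(attitude-control fault | telemetry dropout, ground-station outage) = 0.254607 / 0.775330 ≈ 0.328

P(attitude-control fault | telemetry dropout, ground-station outage) ≈ 0.328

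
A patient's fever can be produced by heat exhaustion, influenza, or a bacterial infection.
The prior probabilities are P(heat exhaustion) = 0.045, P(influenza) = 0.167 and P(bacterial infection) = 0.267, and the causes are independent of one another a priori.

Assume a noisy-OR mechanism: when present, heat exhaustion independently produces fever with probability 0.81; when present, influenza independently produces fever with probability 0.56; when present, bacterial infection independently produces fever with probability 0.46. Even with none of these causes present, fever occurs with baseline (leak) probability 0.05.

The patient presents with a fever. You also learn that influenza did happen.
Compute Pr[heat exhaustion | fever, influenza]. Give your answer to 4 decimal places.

Under noisy-OR, P(fever | causes) = 1 − (1−0.05)·∏(1−qᵢ) over the active causes.
P(fever | influenza) = 0.582*0.955*0.733 + 0.77428*0.955*0.267 + 0.92058*0.045*0.733 + 0.957113*0.045*0.267 = 0.407409 + 0.197430 + 0.030365 + 0.011500 = 0.646704
The heat exhaustion-present share is 0.030365 + 0.011500 = 0.041865.
Hence the posterior is 0.041865/0.646704 ≈ 0.0647.

Pr[heat exhaustion | fever, influenza] ≈ 0.0647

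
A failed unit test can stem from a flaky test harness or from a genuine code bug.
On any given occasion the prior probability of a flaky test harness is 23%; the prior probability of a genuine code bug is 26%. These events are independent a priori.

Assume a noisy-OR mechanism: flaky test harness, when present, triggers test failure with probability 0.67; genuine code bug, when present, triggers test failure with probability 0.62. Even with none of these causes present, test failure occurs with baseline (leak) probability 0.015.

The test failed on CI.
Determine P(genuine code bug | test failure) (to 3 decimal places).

P(genuine code bug | test failure) ≈ 0.590

Under noisy-OR, P(test failure | causes) = 1 − (1−0.015)·∏(1−qᵢ) over the active causes.
By total probability over the 4 (flaky test harness, genuine code bug) configurations:
  P(test failure) = 0.015×0.77×0.74 + 0.6257×0.77×0.26 + 0.67495×0.23×0.74 + 0.876481×0.23×0.26
        = 0.008547 + 0.125265 + 0.114876 + 0.052414 = 0.301102
Keeping only the genuine code bug-present terms gives 0.177679, so
  P(genuine code bug | test failure) = 0.177679 / 0.301102 ≈ 0.590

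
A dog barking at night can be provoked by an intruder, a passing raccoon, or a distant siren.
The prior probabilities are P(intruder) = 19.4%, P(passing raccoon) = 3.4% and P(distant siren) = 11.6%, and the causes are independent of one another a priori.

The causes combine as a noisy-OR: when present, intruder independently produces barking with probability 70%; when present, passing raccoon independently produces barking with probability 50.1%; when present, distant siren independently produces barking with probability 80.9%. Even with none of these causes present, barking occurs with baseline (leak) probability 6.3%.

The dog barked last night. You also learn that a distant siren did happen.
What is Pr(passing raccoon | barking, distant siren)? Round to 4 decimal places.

Pr(passing raccoon | barking, distant siren) ≈ 0.0370

Under noisy-OR, P(barking | causes) = 1 − (1−0.063)·∏(1−qᵢ) over the active causes.
Weight on passing raccoon=true, given the evidence: 0.024957 + 0.006419 = 0.031376
Denominator P(barking | distant siren): 0.821033·0.806·0.966 + 0.910695·0.806·0.034 + 0.94631·0.194·0.966 + 0.973209·0.194·0.034 = 0.847971
P(passing raccoon | barking, distant siren) = 0.031376/0.847971 ≈ 0.0370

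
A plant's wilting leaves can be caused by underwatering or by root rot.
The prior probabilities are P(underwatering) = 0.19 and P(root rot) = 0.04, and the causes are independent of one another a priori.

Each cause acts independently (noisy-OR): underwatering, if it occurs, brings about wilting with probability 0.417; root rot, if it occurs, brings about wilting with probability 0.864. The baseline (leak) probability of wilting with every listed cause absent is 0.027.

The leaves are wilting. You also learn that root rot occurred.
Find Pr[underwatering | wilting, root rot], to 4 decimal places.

Pr[underwatering | wilting, root rot] ≈ 0.1997

Under noisy-OR, P(wilting | causes) = 1 − (1−0.027)·∏(1−qᵢ) over the active causes.
P(wilting | root rot) = 0.867672·0.81 + 0.922853·0.19 = 0.702814 + 0.175342 = 0.878156
The underwatering-present share is 0.922853·0.19 = 0.175342.
So P(underwatering | wilting, root rot) = 0.175342/0.878156 ≈ 0.1997.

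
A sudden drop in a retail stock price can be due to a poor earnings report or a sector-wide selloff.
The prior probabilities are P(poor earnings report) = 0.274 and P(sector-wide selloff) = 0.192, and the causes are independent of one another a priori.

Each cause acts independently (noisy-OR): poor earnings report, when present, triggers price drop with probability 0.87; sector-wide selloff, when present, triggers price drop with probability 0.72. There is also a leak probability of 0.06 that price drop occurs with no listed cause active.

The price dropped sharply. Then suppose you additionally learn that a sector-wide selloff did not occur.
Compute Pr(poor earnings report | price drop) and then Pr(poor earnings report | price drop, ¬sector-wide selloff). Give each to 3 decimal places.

Pr(poor earnings report | price drop) ≈ 0.640; Pr(poor earnings report | price drop, ¬sector-wide selloff) ≈ 0.847

Under noisy-OR, P(price drop | causes) = 1 − (1−0.06)·∏(1−qᵢ) over the active causes.
P(price drop) = 0.06×0.726×0.808 + 0.7368×0.726×0.192 + 0.8778×0.274×0.808 + 0.965784×0.274×0.192 = 0.035196 + 0.102704 + 0.194338 + 0.050808 = 0.383046
Restricting to configurations with poor earnings report present: 0.194338 + 0.050808 = 0.245146.
So P(poor earnings report | price drop) = 0.245146/0.383046 ≈ 0.640.

Now also conditioning on sector-wide selloff≠true:
By total probability over both values of poor earnings report:
  P(price drop | ¬sector-wide selloff) = 0.06·0.726 + 0.8778·0.274
        = 0.043560 + 0.240517 = 0.284077
Keeping only the poor earnings report-present terms gives 0.240517, so
  P(poor earnings report | price drop, ¬sector-wide selloff) = 0.240517 / 0.284077 ≈ 0.847
With sector-wide selloff excluded, poor earnings report must carry more of the explanatory weight for the price drop.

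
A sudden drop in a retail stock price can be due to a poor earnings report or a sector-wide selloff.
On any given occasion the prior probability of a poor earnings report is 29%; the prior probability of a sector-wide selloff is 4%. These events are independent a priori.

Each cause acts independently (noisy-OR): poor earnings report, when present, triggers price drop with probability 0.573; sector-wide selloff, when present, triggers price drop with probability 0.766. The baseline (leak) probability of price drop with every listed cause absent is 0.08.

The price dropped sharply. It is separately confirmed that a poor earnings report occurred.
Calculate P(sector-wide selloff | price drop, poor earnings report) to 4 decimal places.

P(sector-wide selloff | price drop, poor earnings report) ≈ 0.0587

Under noisy-OR, P(price drop | causes) = 1 − (1−0.08)·∏(1−qᵢ) over the active causes.
For the numerator, keep only sector-wide selloff=true terms: 0.908075*0.04 = 0.036323
Denominator P(price drop | poor earnings report): 0.60716*0.96 + 0.908075*0.04 = 0.619197
Posterior = 0.036323 / 0.619197 ≈ 0.0587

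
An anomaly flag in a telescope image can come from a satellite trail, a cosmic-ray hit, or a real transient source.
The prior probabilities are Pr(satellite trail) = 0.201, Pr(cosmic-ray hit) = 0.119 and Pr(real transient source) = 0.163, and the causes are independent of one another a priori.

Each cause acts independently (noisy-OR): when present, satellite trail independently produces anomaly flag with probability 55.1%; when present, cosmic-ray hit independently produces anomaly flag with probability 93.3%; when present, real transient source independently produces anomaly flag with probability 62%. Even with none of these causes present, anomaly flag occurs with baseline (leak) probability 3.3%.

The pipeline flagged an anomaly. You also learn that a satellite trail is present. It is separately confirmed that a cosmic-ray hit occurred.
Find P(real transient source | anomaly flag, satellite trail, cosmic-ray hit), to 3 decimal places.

Under noisy-OR, P(anomaly flag | causes) = 1 − (1−0.033)·∏(1−qᵢ) over the active causes.
Sum P(anomaly flag|·) weighted by the priors over both values of real transient source:
  P(anomaly flag | satellite trail, cosmic-ray hit) = 0.97091·0.837 + 0.988946·0.163
        = 0.812652 + 0.161198 = 0.973850
Keeping only the real transient source-present terms gives 0.161198, so
  P(real transient source | anomaly flag, satellite trail, cosmic-ray hit) = 0.161198 / 0.973850 ≈ 0.166

P(real transient source | anomaly flag, satellite trail, cosmic-ray hit) ≈ 0.166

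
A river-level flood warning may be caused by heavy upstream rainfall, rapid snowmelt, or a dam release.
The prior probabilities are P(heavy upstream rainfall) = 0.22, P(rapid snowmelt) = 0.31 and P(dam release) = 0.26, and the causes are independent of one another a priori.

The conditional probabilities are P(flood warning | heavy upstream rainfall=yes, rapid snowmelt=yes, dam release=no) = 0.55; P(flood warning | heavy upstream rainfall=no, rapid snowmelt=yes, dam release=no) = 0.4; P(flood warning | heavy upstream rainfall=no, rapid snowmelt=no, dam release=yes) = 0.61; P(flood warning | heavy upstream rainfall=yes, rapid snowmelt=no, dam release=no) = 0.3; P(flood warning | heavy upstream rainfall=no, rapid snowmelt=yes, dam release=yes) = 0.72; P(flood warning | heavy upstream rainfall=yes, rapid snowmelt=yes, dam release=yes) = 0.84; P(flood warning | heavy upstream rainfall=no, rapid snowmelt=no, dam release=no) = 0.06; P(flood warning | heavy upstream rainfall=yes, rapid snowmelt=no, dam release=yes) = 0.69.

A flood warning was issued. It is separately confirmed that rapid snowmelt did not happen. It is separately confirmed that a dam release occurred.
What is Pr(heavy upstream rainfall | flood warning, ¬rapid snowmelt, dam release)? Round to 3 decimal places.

P(flood warning | ¬rapid snowmelt, dam release) = 0.61·0.78 + 0.69·0.22 = 0.475800 + 0.151800 = 0.627600
Restricting to configurations with heavy upstream rainfall present: 0.69·0.22 = 0.151800.
P(heavy upstream rainfall | flood warning, ¬rapid snowmelt, dam release) = 0.151800 / 0.627600 ≈ 0.242

Pr(heavy upstream rainfall | flood warning, ¬rapid snowmelt, dam release) ≈ 0.242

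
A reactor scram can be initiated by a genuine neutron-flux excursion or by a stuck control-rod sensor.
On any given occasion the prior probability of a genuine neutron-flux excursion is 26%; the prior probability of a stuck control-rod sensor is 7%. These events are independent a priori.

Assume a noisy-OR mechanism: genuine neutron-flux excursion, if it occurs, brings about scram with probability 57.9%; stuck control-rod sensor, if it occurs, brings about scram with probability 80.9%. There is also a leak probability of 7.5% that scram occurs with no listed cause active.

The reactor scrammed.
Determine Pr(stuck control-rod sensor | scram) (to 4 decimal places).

Under noisy-OR, P(scram | causes) = 1 − (1−0.075)·∏(1−qᵢ) over the active causes.
For the numerator, keep only stuck control-rod sensor=true terms: 0.042648 + 0.016846 = 0.059494
Denominator P(scram): 0.075*0.74*0.93 + 0.823325*0.74*0.07 + 0.610575*0.26*0.93 + 0.92562*0.26*0.07 = 0.258746
P(stuck control-rod sensor | scram) = 0.059494/0.258746 ≈ 0.2299

Pr(stuck control-rod sensor | scram) ≈ 0.2299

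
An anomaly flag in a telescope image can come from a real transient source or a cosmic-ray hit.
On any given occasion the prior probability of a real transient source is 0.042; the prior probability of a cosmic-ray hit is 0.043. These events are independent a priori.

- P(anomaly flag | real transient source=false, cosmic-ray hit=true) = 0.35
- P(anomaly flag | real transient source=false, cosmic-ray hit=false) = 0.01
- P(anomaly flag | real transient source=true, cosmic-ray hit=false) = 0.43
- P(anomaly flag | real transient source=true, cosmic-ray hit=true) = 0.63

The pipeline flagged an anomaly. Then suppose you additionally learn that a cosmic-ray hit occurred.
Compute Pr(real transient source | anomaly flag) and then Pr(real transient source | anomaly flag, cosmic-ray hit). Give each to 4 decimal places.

Pr(real transient source | anomaly flag) ≈ 0.4385; Pr(real transient source | anomaly flag, cosmic-ray hit) ≈ 0.0731

P(anomaly flag) = 0.01·0.958·0.957 + 0.35·0.958·0.043 + 0.43·0.042·0.957 + 0.63·0.042·0.043 = 0.009168 + 0.014418 + 0.017283 + 0.001138 = 0.042007
Restricting to configurations with real transient source present: 0.017283 + 0.001138 = 0.018421.
Hence the posterior is 0.018421/0.042007 ≈ 0.4385.

Now also conditioning on cosmic-ray hit=true:
By total probability over both values of real transient source:
  P(anomaly flag | cosmic-ray hit) = 0.35*0.958 + 0.63*0.042
        = 0.335300 + 0.026460 = 0.361760
The terms with real transient source present sum to 0.026460, so
  P(real transient source | anomaly flag, cosmic-ray hit) = 0.026460 / 0.361760 ≈ 0.0731
This is intercausal reasoning (explaining away): once cosmic-ray hit accounts for the anomaly flag, real transient source becomes less likely.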